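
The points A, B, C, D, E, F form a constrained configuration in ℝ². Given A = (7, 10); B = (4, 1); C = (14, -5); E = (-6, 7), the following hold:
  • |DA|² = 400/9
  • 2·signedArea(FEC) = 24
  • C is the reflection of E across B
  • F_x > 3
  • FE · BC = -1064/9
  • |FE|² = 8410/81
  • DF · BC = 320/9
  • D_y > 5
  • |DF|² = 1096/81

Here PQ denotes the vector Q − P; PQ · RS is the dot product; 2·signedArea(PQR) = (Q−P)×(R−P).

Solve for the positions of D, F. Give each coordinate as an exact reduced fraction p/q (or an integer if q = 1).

1. F_x = 29/9  [2·signedArea(FEC) = 24 ∩ FE · BC = -1064/9]
2. F_y = 8/3  [2·signedArea(FEC) = 24 ∩ FE · BC = -1064/9]
   → F = (29/9, 8/3)
3. D_x = 5/3  [line -10·x + 6·y + -58/3 = 0 ∩ |DF|² = 1096/81]
4. D_y = 6  [line -10·x + 6·y + -58/3 = 0 ∩ |DF|² = 1096/81]
   → D = (5/3, 6)

D = (5/3, 6)
F = (29/9, 8/3)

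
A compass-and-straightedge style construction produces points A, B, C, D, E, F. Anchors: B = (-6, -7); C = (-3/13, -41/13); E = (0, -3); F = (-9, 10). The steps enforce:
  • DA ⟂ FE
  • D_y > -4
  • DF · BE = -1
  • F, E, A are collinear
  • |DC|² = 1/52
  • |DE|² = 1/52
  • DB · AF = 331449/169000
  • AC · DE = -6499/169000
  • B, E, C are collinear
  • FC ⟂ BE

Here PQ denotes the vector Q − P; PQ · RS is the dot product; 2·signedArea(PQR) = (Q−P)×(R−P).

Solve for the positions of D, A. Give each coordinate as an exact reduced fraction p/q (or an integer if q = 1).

A = (-9/6500, -1499/500)
D = (-3/26, -40/13)

1. D_x = -3/26  [line -6·x + -4·y + -13 = 0 ∩ |DE|² = 1/52]
2. D_y = -40/13  [line -6·x + -4·y + -13 = 0 ∩ |DE|² = 1/52]
   → D = (-3/26, -40/13)
3. A_x = -9/6500  [F, E, A are collinear ∩ DA ⟂ FE]
4. A_y = -1499/500  [F, E, A are collinear ∩ DA ⟂ FE]
   → A = (-9/6500, -1499/500)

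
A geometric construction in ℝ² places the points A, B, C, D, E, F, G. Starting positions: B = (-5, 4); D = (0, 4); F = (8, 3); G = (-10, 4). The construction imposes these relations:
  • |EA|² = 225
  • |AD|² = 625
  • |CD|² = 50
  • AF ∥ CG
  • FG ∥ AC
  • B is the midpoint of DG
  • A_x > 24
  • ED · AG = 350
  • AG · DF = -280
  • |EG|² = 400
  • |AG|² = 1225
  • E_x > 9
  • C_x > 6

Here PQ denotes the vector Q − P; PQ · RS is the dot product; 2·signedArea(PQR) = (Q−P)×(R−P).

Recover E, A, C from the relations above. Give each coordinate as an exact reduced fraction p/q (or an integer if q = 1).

1. A_x = 25  [line -8·x + 1·y + 196 = 0 ∩ |AG|² = 1225]
2. A_y = 4  [line -8·x + 1·y + 196 = 0 ∩ |AG|² = 1225]
   → A = (25, 4)
3. C_x = 7  [AF ∥ CG ∩ FG ∥ AC]
4. C_y = 5  [AF ∥ CG ∩ FG ∥ AC]
   → C = (7, 5)
5. E_x = 10  [ED · AG = 350]
6. E_y = 4  [|EA|² = 225]
   → E = (10, 4)

A = (25, 4)
C = (7, 5)
E = (10, 4)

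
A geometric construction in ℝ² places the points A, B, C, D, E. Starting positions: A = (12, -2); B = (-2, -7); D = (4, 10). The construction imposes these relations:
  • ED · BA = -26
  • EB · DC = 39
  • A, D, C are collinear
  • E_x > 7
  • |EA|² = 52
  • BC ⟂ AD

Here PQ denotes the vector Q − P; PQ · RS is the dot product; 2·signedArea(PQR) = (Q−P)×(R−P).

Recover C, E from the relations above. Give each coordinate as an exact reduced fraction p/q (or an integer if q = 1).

C = (10, 1)
E = (8, 4)

1. C_x = 10  [A, D, C are collinear ∩ BC ⟂ AD]
2. C_y = 1  [A, D, C are collinear ∩ BC ⟂ AD]
   → C = (10, 1)
3. E_x = 8  [ED · BA = -26 ∩ EB · DC = 39]
4. E_y = 4  [ED · BA = -26 ∩ EB · DC = 39]
   → E = (8, 4)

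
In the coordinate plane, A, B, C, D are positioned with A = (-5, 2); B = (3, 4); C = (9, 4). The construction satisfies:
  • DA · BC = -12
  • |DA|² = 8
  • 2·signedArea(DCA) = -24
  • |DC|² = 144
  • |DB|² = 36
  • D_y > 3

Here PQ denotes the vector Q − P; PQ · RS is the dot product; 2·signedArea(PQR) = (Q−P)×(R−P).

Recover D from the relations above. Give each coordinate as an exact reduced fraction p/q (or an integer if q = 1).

1. D_x = -3  [2·signedArea(DCA) = -24 ∩ DA · BC = -12]
2. D_y = 4  [2·signedArea(DCA) = -24 ∩ DA · BC = -12]
   → D = (-3, 4)

D = (-3, 4)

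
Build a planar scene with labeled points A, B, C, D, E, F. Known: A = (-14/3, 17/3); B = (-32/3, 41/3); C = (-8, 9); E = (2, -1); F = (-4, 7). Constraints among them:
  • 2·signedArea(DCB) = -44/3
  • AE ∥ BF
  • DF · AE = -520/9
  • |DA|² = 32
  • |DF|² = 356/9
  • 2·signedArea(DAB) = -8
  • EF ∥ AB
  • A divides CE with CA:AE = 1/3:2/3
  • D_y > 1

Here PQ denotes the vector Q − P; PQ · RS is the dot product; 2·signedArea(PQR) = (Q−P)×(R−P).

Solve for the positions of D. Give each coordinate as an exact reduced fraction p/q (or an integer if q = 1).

1. D_x = -2/3  [2·signedArea(DCB) = -44/3 ∩ 2·signedArea(DAB) = -8]
2. D_y = 5/3  [2·signedArea(DCB) = -44/3 ∩ 2·signedArea(DAB) = -8]
   → D = (-2/3, 5/3)

D = (-2/3, 5/3)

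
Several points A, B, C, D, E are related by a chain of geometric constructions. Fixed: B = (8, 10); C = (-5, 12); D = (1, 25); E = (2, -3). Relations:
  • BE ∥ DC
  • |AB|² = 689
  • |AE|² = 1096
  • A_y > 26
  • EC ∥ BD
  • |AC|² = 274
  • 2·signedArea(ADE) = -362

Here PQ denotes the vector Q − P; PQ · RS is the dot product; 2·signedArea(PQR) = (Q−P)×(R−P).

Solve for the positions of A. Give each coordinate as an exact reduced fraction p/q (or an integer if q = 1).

1. A_x = -12  [line 28·x + 1·y + 309 = 0 ∩ |AC|² = 274]
2. A_y = 27  [line 28·x + 1·y + 309 = 0 ∩ |AC|² = 274]
   → A = (-12, 27)

A = (-12, 27)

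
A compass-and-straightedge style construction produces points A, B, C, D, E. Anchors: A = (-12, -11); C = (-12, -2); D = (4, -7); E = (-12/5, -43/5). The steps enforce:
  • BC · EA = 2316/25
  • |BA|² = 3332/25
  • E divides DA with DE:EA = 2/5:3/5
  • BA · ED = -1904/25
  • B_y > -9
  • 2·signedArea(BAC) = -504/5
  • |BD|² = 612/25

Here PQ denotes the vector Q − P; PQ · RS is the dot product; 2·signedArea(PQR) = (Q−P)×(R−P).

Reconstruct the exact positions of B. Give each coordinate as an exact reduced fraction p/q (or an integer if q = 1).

B = (-4/5, -41/5)

1. B_x = -4/5  [2·signedArea(BAC) = -504/5 ∩ BA · ED = -1904/25]
2. B_y = -41/5  [2·signedArea(BAC) = -504/5 ∩ BA · ED = -1904/25]
   → B = (-4/5, -41/5)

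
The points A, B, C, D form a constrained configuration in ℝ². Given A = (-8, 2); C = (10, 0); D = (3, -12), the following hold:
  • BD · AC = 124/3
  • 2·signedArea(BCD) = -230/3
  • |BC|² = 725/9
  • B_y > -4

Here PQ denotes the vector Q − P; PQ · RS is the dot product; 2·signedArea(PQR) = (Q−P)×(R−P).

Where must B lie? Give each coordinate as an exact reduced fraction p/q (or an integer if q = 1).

B = (5/3, -10/3)

1. B_x = 5/3  [2·signedArea(BCD) = -230/3 ∩ BD · AC = 124/3]
2. B_y = -10/3  [2·signedArea(BCD) = -230/3 ∩ BD · AC = 124/3]
   → B = (5/3, -10/3)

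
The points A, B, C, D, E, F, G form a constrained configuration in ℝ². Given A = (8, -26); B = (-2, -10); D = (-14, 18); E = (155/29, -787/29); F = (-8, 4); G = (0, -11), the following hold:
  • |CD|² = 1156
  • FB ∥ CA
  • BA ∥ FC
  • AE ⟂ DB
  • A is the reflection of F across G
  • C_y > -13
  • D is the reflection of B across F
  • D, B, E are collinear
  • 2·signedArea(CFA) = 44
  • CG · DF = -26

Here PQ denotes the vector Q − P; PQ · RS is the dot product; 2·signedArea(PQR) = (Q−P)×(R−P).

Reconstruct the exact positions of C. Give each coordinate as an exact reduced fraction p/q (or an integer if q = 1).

C = (2, -12)

1. C_x = 2  [FB ∥ CA ∩ BA ∥ FC]
2. C_y = -12  [FB ∥ CA ∩ BA ∥ FC]
   → C = (2, -12)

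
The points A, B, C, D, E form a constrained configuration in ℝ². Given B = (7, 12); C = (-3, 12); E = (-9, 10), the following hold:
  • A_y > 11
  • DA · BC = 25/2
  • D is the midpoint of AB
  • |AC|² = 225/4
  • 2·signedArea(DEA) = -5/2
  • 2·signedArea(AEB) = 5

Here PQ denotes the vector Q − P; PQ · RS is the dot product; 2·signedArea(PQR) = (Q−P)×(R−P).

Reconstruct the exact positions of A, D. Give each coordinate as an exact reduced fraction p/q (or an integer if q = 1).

1. A_x = 9/2  [line -2·x + 16·y + -183 = 0 ∩ |AC|² = 225/4]
2. A_y = 12  [line -2·x + 16·y + -183 = 0 ∩ |AC|² = 225/4]
   → A = (9/2, 12)
3. D_x = 23/4  [D is the midpoint of AB]
4. D_y = 12  [D is the midpoint of AB]
   → D = (23/4, 12)

A = (9/2, 12)
D = (23/4, 12)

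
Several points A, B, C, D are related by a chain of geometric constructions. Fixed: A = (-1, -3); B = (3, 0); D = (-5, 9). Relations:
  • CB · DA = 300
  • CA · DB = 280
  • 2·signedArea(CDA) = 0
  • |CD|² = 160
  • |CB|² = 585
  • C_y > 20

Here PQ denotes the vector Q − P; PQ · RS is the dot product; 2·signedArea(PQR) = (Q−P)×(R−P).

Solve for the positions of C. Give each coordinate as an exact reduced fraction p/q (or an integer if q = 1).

C = (-9, 21)

1. C_x = -9  [2·signedArea(CDA) = 0 ∩ CA · DB = 280]
2. C_y = 21  [2·signedArea(CDA) = 0 ∩ CA · DB = 280]
   → C = (-9, 21)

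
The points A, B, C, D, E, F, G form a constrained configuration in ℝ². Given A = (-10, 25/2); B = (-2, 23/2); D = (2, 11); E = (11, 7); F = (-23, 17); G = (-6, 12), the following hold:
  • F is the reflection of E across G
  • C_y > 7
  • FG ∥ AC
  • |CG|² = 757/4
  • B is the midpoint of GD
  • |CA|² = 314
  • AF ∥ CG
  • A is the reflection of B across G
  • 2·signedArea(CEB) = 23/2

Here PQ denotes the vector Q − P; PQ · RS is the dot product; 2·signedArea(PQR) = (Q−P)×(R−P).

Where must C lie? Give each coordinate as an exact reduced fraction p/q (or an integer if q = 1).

C = (7, 15/2)

1. C_x = 7  [AF ∥ CG ∩ FG ∥ AC]
2. C_y = 15/2  [AF ∥ CG ∩ FG ∥ AC]
   → C = (7, 15/2)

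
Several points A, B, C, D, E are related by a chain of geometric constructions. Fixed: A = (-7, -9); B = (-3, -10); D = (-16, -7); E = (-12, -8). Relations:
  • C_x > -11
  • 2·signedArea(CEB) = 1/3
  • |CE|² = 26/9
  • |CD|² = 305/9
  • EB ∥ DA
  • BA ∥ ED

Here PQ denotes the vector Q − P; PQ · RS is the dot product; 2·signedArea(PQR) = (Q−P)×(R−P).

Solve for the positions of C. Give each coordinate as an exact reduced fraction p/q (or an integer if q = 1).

1. C_x = -31/3  [line 2·x + 9·y + 287/3 = 0 ∩ |CD|² = 305/9]
2. C_y = -25/3  [line 2·x + 9·y + 287/3 = 0 ∩ |CD|² = 305/9]
   → C = (-31/3, -25/3)

C = (-31/3, -25/3)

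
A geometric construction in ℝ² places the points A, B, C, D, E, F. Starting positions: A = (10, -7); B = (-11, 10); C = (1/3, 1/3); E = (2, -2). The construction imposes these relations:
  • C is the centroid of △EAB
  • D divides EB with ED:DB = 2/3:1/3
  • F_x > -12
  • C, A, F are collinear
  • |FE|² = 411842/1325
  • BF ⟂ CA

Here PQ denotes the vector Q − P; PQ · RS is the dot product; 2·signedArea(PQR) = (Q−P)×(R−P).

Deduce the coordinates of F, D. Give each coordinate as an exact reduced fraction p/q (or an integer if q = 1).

D = (-20/3, 6)
F = (-15257/1325, 12351/1325)

1. F_x = -15257/1325  [C, A, F are collinear ∩ BF ⟂ CA]
2. F_y = 12351/1325  [C, A, F are collinear ∩ BF ⟂ CA]
   → F = (-15257/1325, 12351/1325)
3. D_x = -20/3  [D divides EB with ED:DB = 2/3:1/3]
4. D_y = 6  [D divides EB with ED:DB = 2/3:1/3]
   → D = (-20/3, 6)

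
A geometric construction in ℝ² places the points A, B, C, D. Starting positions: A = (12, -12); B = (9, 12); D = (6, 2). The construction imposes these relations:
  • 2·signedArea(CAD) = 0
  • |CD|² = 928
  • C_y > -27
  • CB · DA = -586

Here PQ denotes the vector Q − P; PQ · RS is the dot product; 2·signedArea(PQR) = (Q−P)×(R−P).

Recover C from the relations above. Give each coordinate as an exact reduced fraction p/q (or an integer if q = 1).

C = (18, -26)

1. C_x = 18  [2·signedArea(CAD) = 0 ∩ CB · DA = -586]
2. C_y = -26  [2·signedArea(CAD) = 0 ∩ CB · DA = -586]
   → C = (18, -26)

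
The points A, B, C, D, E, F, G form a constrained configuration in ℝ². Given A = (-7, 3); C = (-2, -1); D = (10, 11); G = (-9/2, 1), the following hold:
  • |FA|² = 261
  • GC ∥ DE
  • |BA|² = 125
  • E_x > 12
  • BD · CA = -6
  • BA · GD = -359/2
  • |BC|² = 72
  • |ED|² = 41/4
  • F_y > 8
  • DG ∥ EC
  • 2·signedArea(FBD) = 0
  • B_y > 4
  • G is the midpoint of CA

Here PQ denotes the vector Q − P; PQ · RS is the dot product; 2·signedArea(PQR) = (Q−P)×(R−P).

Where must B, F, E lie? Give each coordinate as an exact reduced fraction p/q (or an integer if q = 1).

B = (4, 5)
E = (25/2, 9)
F = (8, 9)

1. B_x = 4  [BA · GD = -359/2 ∩ BD · CA = -6]
2. B_y = 5  [BA · GD = -359/2 ∩ BD · CA = -6]
   → B = (4, 5)
3. F_x = 8  [line -6·x + 6·y + -6 = 0 ∩ |FA|² = 261]
4. F_y = 9  [line -6·x + 6·y + -6 = 0 ∩ |FA|² = 261]
   → F = (8, 9)
5. E_x = 25/2  [DG ∥ EC ∩ GC ∥ DE]
6. E_y = 9  [DG ∥ EC ∩ GC ∥ DE]
   → E = (25/2, 9)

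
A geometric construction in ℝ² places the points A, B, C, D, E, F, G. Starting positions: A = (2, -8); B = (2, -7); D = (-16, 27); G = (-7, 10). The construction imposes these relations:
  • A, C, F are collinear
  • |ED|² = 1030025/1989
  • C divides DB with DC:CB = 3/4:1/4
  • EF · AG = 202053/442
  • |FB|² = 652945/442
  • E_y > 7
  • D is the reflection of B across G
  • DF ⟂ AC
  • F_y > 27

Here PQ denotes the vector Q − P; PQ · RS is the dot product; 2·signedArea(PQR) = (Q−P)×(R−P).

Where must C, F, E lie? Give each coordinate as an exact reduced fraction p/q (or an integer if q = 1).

C = (-5/2, 3/2)
E = (-1130/221, 4652/663)
F = (-6559/442, 12177/442)

1. C_x = -5/2  [C divides DB with DC:CB = 3/4:1/4]
2. C_y = 3/2  [C divides DB with DC:CB = 3/4:1/4]
   → C = (-5/2, 3/2)
3. F_x = -6559/442  [A, C, F are collinear ∩ DF ⟂ AC]
4. F_y = 12177/442  [A, C, F are collinear ∩ DF ⟂ AC]
   → F = (-6559/442, 12177/442)
5. E_x = -1130/221  [line 9·x + -18·y + 38082/221 = 0 ∩ |ED|² = 1030025/1989]
6. E_y = 4652/663  [line 9·x + -18·y + 38082/221 = 0 ∩ |ED|² = 1030025/1989]
   → E = (-1130/221, 4652/663)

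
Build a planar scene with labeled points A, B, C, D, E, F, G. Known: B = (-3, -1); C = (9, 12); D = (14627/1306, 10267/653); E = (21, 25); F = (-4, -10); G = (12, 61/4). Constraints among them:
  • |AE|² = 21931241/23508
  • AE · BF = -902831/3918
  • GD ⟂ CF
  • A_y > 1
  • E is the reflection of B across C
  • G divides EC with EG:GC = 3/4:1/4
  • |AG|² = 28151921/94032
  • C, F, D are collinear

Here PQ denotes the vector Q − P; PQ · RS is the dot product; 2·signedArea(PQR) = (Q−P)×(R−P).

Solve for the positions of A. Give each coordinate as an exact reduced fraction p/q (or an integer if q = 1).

1. A_x = 5485/3918  [line 1·x + 9·y + -60997/3918 = 0 ∩ |AE|² = 21931241/23508]
2. A_y = 1028/653  [line 1·x + 9·y + -60997/3918 = 0 ∩ |AE|² = 21931241/23508]
   → A = (5485/3918, 1028/653)

A = (5485/3918, 1028/653)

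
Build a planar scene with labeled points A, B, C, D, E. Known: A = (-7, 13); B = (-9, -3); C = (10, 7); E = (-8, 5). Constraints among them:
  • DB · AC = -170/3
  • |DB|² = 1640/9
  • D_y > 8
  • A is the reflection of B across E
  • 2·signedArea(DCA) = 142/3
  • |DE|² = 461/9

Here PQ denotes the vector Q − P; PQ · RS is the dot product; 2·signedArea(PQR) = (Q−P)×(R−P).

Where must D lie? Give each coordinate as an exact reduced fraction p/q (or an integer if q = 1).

D = (-5/3, 25/3)

1. D_x = -5/3  [2·signedArea(DCA) = 142/3 ∩ DB · AC = -170/3]
2. D_y = 25/3  [2·signedArea(DCA) = 142/3 ∩ DB · AC = -170/3]
   → D = (-5/3, 25/3)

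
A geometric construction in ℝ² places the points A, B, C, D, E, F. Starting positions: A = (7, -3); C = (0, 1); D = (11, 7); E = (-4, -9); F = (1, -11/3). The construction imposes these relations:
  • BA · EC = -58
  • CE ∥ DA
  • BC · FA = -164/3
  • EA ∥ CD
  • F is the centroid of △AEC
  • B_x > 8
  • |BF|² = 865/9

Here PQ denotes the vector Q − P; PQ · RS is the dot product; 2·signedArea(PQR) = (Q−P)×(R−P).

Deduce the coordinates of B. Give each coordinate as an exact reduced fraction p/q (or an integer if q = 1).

1. B_x = 9  [BC · FA = -164/3 ∩ BA · EC = -58]
2. B_y = 2  [BC · FA = -164/3 ∩ BA · EC = -58]
   → B = (9, 2)

B = (9, 2)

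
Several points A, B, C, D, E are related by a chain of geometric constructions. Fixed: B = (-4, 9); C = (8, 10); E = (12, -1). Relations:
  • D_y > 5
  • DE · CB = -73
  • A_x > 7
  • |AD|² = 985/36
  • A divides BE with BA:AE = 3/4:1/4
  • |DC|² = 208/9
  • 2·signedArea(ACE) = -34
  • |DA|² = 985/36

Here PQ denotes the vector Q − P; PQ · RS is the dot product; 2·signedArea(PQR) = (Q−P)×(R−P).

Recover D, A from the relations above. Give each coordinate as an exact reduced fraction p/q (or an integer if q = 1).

A = (8, 3/2)
D = (16/3, 6)

1. A_x = 8  [A divides BE with BA:AE = 3/4:1/4]
2. A_y = 3/2  [A divides BE with BA:AE = 3/4:1/4]
   → A = (8, 3/2)
3. D_x = 16/3  [line 12·x + 1·y + -70 = 0 ∩ |DA|² = 985/36]
4. D_y = 6  [line 12·x + 1·y + -70 = 0 ∩ |DA|² = 985/36]
   → D = (16/3, 6)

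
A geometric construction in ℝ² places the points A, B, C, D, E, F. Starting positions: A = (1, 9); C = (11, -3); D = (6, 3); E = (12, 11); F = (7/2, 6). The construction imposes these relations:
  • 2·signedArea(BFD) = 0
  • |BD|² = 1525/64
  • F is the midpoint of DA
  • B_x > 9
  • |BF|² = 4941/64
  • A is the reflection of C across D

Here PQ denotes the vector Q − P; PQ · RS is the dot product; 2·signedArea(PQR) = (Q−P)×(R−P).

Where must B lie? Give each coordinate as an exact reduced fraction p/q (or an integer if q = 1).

B = (73/8, -3/4)

1. B_x = 73/8  [line 3·x + 5/2·y + -51/2 = 0 ∩ |BD|² = 1525/64]
2. B_y = -3/4  [line 3·x + 5/2·y + -51/2 = 0 ∩ |BD|² = 1525/64]
   → B = (73/8, -3/4)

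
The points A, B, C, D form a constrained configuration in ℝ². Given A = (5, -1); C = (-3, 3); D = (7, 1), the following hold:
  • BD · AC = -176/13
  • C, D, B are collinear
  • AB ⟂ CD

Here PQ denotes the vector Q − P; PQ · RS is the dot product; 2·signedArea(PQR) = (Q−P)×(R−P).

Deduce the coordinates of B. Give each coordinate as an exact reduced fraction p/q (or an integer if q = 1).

1. B_x = 71/13  [C, D, B are collinear ∩ AB ⟂ CD]
2. B_y = 17/13  [C, D, B are collinear ∩ AB ⟂ CD]
   → B = (71/13, 17/13)

B = (71/13, 17/13)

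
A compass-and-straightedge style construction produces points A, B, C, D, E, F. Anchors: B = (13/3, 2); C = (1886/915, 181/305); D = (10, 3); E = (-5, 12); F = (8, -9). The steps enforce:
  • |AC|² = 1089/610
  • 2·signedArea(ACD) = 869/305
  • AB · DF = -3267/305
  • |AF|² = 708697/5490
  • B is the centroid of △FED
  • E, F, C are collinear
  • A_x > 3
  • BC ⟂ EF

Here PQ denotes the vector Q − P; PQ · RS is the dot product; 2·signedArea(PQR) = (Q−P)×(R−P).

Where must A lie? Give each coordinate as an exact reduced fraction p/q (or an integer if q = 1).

A = (5851/1830, 791/610)

1. A_x = 5851/1830  [2·signedArea(ACD) = 869/305 ∩ AB · DF = -3267/305]
2. A_y = 791/610  [2·signedArea(ACD) = 869/305 ∩ AB · DF = -3267/305]
   → A = (5851/1830, 791/610)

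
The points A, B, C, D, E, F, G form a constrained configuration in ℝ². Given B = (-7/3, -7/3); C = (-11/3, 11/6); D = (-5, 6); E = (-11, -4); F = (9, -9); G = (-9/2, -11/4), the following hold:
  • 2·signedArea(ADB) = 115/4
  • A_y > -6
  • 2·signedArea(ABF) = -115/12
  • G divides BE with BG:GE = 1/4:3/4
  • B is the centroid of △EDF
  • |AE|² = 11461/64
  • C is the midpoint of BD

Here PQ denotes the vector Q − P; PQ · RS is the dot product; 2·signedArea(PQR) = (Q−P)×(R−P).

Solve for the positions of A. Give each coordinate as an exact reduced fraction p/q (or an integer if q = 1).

A = (9/4, -47/8)

1. A_x = 9/4  [2·signedArea(ABF) = -115/12 ∩ 2·signedArea(ADB) = 115/4]
2. A_y = -47/8  [2·signedArea(ABF) = -115/12 ∩ 2·signedArea(ADB) = 115/4]
   → A = (9/4, -47/8)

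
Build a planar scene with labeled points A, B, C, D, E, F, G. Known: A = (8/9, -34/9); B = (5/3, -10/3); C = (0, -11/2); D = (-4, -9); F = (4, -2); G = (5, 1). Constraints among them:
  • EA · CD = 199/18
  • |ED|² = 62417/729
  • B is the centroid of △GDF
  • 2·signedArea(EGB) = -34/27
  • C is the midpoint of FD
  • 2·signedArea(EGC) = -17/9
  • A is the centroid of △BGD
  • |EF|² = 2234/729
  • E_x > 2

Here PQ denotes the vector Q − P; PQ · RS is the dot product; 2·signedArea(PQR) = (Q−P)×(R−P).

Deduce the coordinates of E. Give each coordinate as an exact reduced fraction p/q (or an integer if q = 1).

1. E_x = 61/27  [2·signedArea(EGC) = -17/9 ∩ EA · CD = 199/18]
2. E_y = -59/27  [2·signedArea(EGC) = -17/9 ∩ EA · CD = 199/18]
   → E = (61/27, -59/27)

E = (61/27, -59/27)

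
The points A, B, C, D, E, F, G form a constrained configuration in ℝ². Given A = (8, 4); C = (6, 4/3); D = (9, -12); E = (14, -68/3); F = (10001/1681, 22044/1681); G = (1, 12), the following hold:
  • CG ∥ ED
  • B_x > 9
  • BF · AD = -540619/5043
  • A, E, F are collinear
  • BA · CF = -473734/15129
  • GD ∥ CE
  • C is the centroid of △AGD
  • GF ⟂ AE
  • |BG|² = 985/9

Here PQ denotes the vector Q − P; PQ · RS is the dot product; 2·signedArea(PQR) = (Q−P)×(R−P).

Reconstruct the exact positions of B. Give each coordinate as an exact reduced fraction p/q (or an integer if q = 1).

1. B_x = 10  [BF · AD = -540619/5043 ∩ BA · CF = -473734/15129]
2. B_y = 20/3  [BF · AD = -540619/5043 ∩ BA · CF = -473734/15129]
   → B = (10, 20/3)

B = (10, 20/3)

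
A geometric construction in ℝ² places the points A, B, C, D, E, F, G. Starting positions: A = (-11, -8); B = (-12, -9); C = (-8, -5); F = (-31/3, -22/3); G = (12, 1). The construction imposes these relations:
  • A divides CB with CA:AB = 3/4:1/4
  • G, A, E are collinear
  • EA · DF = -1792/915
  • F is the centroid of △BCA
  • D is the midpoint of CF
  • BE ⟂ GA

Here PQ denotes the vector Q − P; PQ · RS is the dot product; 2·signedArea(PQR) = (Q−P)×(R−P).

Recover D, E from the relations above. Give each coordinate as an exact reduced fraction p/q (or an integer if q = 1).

1. D_x = -55/6  [D is the midpoint of CF]
2. D_y = -37/6  [D is the midpoint of CF]
   → D = (-55/6, -37/6)
3. E_x = -3723/305  [G, A, E are collinear ∩ BE ⟂ GA]
4. E_y = -2584/305  [G, A, E are collinear ∩ BE ⟂ GA]
   → E = (-3723/305, -2584/305)

D = (-55/6, -37/6)
E = (-3723/305, -2584/305)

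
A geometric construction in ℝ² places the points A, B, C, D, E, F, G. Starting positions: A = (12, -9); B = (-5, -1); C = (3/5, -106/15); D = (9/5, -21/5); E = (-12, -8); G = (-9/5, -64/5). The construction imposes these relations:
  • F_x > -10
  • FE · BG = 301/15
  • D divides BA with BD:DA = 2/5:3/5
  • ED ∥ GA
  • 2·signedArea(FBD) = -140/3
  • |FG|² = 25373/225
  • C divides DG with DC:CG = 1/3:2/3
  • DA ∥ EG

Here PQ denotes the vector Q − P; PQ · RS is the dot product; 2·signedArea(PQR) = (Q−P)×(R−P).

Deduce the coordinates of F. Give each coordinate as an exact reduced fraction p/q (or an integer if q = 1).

1. F_x = -29/3  [2·signedArea(FBD) = -140/3 ∩ FE · BG = 301/15]
2. F_y = -17/3  [2·signedArea(FBD) = -140/3 ∩ FE · BG = 301/15]
   → F = (-29/3, -17/3)

F = (-29/3, -17/3)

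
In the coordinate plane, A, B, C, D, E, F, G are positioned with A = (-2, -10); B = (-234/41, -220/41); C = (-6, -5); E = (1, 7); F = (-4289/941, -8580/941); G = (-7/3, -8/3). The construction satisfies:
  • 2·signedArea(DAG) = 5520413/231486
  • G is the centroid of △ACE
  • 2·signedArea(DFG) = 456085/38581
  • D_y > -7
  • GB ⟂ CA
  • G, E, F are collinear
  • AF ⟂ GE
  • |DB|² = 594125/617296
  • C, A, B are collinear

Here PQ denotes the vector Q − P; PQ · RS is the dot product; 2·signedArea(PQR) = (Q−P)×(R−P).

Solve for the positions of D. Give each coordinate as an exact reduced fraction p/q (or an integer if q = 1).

D = (-836431/154324, -243210/38581)

1. D_x = -836431/154324  [2·signedArea(DFG) = 456085/38581 ∩ 2·signedArea(DAG) = 5520413/231486]
2. D_y = -243210/38581  [2·signedArea(DFG) = 456085/38581 ∩ 2·signedArea(DAG) = 5520413/231486]
   → D = (-836431/154324, -243210/38581)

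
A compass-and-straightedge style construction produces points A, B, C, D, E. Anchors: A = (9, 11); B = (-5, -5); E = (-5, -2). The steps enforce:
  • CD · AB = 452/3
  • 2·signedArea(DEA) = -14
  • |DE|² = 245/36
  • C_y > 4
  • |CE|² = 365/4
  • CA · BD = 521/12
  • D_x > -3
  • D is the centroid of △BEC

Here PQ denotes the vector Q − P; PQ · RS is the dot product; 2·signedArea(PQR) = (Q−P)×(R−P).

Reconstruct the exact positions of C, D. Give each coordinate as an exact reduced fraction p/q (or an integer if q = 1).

1. D_x = -8/3  [line -13·x + 14·y + -23 = 0 ∩ |DE|² = 245/36]
2. D_y = -5/6  [line -13·x + 14·y + -23 = 0 ∩ |DE|² = 245/36]
   → D = (-8/3, -5/6)
3. C_x = 2  [CA · BD = 521/12 ∩ D is the centroid of △BEC]
4. C_y = 9/2  [CA · BD = 521/12 ∩ D is the centroid of △BEC]
   → C = (2, 9/2)

C = (2, 9/2)
D = (-8/3, -5/6)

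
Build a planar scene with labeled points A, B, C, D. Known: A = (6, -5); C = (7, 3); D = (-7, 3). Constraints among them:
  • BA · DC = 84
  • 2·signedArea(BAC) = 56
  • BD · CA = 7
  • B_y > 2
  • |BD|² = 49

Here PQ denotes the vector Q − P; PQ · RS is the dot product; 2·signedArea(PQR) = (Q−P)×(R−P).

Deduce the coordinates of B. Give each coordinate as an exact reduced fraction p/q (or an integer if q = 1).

1. B_x = 0  [BA · DC = 84 ∩ BD · CA = 7]
2. B_y = 3  [BA · DC = 84 ∩ BD · CA = 7]
   → B = (0, 3)

B = (0, 3)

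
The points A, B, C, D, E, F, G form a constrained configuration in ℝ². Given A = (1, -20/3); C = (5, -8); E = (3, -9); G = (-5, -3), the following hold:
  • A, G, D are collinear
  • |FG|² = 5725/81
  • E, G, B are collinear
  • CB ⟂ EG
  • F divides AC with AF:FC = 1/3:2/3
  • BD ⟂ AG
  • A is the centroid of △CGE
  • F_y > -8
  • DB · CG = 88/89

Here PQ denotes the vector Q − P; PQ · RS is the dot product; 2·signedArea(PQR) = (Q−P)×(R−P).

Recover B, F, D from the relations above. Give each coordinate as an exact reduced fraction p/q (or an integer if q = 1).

1. B_x = 19/5  [E, G, B are collinear ∩ CB ⟂ EG]
2. B_y = -48/5  [E, G, B are collinear ∩ CB ⟂ EG]
   → B = (19/5, -48/5)
3. F_x = 7/3  [F divides AC with AF:FC = 1/3:2/3]
4. F_y = -64/9  [F divides AC with AF:FC = 1/3:2/3]
   → F = (7/3, -64/9)
5. D_x = 1933/445  [A, G, D are collinear ∩ BD ⟂ AG]
6. D_y = -3876/445  [A, G, D are collinear ∩ BD ⟂ AG]
   → D = (1933/445, -3876/445)

B = (19/5, -48/5)
D = (1933/445, -3876/445)
F = (7/3, -64/9)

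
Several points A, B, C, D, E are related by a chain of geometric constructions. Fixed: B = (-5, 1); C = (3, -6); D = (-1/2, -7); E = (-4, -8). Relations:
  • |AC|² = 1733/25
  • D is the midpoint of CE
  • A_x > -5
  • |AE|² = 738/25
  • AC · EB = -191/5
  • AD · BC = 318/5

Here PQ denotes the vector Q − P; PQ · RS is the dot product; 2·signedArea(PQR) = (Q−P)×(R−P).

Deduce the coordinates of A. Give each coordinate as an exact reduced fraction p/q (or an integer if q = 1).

1. A_x = -23/5  [AC · EB = -191/5 ∩ AD · BC = 318/5]
2. A_y = -13/5  [AC · EB = -191/5 ∩ AD · BC = 318/5]
   → A = (-23/5, -13/5)

A = (-23/5, -13/5)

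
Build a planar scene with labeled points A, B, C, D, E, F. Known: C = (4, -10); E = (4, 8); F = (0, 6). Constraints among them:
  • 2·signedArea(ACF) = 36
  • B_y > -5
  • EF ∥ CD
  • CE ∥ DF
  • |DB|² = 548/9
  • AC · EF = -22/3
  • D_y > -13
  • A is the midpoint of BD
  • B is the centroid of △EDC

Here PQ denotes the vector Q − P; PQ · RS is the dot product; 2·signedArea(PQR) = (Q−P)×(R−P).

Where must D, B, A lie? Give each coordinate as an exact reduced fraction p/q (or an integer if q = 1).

1. D_x = 0  [CE ∥ DF ∩ EF ∥ CD]
2. D_y = -12  [CE ∥ DF ∩ EF ∥ CD]
   → D = (0, -12)
3. B_x = 8/3  [B is the centroid of △EDC]
4. B_y = -14/3  [B is the centroid of △EDC]
   → B = (8/3, -14/3)
5. A_x = 4/3  [A is the midpoint of BD]
6. A_y = -25/3  [A is the midpoint of BD]
   → A = (4/3, -25/3)

A = (4/3, -25/3)
B = (8/3, -14/3)
D = (0, -12)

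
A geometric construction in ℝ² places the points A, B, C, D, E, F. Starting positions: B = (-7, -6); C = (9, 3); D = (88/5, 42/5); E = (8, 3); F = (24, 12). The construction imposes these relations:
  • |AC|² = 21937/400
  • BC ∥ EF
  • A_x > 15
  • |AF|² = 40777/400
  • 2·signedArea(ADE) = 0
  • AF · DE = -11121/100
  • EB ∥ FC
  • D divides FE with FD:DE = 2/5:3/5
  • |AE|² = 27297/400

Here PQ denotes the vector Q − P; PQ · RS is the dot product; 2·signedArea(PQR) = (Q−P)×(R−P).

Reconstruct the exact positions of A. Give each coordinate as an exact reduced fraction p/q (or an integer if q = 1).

1. A_x = 76/5  [2·signedArea(ADE) = 0 ∩ AF · DE = -11121/100]
2. A_y = 141/20  [2·signedArea(ADE) = 0 ∩ AF · DE = -11121/100]
   → A = (76/5, 141/20)

A = (76/5, 141/20)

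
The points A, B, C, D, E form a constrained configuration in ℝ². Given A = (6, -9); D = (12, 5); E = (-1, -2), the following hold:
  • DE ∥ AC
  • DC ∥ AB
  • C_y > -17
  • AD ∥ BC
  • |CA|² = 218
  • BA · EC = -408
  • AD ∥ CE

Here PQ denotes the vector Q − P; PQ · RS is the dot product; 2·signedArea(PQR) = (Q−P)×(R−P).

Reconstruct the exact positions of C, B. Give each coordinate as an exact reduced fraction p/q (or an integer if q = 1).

B = (-13, -30)
C = (-7, -16)

1. C_x = -7  [AD ∥ CE ∩ DE ∥ AC]
2. C_y = -16  [AD ∥ CE ∩ DE ∥ AC]
   → C = (-7, -16)
3. B_x = -13  [AD ∥ BC ∩ DC ∥ AB]
4. B_y = -30  [AD ∥ BC ∩ DC ∥ AB]
   → B = (-13, -30)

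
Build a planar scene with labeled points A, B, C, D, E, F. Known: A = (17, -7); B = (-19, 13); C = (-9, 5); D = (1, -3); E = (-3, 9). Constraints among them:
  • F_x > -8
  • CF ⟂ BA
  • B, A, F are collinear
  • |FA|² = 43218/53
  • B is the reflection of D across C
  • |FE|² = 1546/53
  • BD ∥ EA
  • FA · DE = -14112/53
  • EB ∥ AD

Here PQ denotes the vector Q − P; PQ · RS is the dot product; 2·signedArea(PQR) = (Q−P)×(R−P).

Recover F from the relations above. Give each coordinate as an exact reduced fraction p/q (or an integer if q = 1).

F = (-422/53, 364/53)

1. F_x = -422/53  [B, A, F are collinear ∩ CF ⟂ BA]
2. F_y = 364/53  [B, A, F are collinear ∩ CF ⟂ BA]
   → F = (-422/53, 364/53)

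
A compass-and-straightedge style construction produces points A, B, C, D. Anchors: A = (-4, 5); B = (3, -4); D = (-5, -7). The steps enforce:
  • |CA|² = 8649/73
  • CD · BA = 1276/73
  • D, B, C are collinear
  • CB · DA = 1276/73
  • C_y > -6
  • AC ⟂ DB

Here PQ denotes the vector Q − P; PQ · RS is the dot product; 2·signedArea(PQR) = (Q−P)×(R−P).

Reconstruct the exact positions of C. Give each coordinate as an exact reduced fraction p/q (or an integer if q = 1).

1. C_x = -13/73  [D, B, C are collinear ∩ AC ⟂ DB]
2. C_y = -379/73  [D, B, C are collinear ∩ AC ⟂ DB]
   → C = (-13/73, -379/73)

C = (-13/73, -379/73)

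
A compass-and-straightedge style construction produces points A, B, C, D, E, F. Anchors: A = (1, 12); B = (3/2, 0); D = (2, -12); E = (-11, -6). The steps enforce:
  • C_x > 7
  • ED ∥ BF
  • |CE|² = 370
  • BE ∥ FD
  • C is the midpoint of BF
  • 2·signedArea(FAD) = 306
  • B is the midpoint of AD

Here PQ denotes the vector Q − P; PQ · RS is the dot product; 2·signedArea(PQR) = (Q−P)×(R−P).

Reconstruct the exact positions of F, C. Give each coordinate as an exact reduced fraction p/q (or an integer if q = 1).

C = (8, -3)
F = (29/2, -6)

1. F_x = 29/2  [BE ∥ FD ∩ ED ∥ BF]
2. F_y = -6  [BE ∥ FD ∩ ED ∥ BF]
   → F = (29/2, -6)
3. C_x = 8  [C is the midpoint of BF]
4. C_y = -3  [C is the midpoint of BF]
   → C = (8, -3)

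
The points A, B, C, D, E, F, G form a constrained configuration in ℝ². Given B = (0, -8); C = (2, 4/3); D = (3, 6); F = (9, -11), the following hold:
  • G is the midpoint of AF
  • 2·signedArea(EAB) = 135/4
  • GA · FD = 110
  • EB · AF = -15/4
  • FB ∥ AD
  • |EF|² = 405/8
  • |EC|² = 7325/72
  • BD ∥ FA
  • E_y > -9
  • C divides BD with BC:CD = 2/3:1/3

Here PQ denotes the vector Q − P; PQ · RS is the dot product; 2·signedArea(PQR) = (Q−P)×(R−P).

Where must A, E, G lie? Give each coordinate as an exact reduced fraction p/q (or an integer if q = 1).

1. A_x = 12  [FB ∥ AD ∩ BD ∥ FA]
2. A_y = 3  [FB ∥ AD ∩ BD ∥ FA]
   → A = (12, 3)
3. E_x = 9/4  [EB · AF = -15/4 ∩ 2·signedArea(EAB) = 135/4]
4. E_y = -35/4  [EB · AF = -15/4 ∩ 2·signedArea(EAB) = 135/4]
   → E = (9/4, -35/4)
5. G_x = 21/2  [G is the midpoint of AF]
6. G_y = -4  [G is the midpoint of AF]
   → G = (21/2, -4)

A = (12, 3)
E = (9/4, -35/4)
G = (21/2, -4)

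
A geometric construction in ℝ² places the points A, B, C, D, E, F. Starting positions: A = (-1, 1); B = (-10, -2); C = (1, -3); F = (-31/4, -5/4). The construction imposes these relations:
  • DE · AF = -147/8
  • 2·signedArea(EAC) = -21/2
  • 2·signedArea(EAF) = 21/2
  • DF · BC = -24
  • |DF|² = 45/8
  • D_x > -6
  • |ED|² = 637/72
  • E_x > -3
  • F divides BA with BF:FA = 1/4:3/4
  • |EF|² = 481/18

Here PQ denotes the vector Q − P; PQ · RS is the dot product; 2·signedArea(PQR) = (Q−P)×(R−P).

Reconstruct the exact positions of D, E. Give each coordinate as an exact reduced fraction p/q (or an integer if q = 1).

1. E_x = -31/12  [2·signedArea(EAF) = 21/2 ∩ 2·signedArea(EAC) = -21/2]
2. E_y = -13/12  [2·signedArea(EAF) = 21/2 ∩ 2·signedArea(EAC) = -21/2]
   → E = (-31/12, -13/12)
3. D_x = -11/2  [DF · BC = -24 ∩ DE · AF = -147/8]
4. D_y = -1/2  [DF · BC = -24 ∩ DE · AF = -147/8]
   → D = (-11/2, -1/2)

D = (-11/2, -1/2)
E = (-31/12, -13/12)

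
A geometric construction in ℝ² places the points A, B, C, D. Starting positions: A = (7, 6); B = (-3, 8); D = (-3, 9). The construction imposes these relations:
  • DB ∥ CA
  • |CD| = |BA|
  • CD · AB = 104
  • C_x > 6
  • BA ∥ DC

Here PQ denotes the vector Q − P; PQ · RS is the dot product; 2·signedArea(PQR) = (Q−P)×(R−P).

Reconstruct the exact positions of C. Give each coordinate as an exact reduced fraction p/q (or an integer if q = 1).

C = (7, 7)

1. C_x = 7  [DB ∥ CA ∩ BA ∥ DC]
2. C_y = 7  [DB ∥ CA ∩ BA ∥ DC]
   → C = (7, 7)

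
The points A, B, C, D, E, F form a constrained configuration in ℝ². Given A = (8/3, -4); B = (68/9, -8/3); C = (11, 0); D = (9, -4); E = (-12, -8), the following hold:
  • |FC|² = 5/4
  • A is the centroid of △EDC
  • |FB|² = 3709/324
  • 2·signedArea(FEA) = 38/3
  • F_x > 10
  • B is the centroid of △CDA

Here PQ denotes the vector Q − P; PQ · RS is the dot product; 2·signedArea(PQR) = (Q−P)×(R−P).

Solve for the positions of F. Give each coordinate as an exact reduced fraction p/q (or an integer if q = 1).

F = (21/2, -1)

1. F_x = 21/2  [line -4·x + 44/3·y + 170/3 = 0 ∩ |FB|² = 3709/324]
2. F_y = -1  [line -4·x + 44/3·y + 170/3 = 0 ∩ |FB|² = 3709/324]
   → F = (21/2, -1)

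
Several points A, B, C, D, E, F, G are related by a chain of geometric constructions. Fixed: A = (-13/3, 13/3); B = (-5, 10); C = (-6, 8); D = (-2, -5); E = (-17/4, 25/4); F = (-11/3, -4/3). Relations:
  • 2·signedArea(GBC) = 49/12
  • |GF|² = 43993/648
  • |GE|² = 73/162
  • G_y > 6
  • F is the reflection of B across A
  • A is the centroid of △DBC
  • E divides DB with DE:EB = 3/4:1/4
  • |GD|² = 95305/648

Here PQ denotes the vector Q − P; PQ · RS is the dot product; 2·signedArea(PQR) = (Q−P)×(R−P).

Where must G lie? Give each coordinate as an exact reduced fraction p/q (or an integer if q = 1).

G = (-163/36, 247/36)

1. G_x = -163/36  [line 2·x + -1·y + 191/12 = 0 ∩ |GF|² = 43993/648]
2. G_y = 247/36  [line 2·x + -1·y + 191/12 = 0 ∩ |GF|² = 43993/648]
   → G = (-163/36, 247/36)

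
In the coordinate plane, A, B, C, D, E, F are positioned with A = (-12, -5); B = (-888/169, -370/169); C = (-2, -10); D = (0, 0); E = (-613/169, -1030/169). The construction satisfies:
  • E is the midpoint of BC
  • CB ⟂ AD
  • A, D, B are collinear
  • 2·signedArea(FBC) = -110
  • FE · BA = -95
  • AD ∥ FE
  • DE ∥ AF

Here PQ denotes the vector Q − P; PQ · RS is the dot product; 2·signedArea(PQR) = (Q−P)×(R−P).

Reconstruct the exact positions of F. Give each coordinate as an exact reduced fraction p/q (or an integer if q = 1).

1. F_x = -2641/169  [AD ∥ FE ∩ DE ∥ AF]
2. F_y = -1875/169  [AD ∥ FE ∩ DE ∥ AF]
   → F = (-2641/169, -1875/169)

F = (-2641/169, -1875/169)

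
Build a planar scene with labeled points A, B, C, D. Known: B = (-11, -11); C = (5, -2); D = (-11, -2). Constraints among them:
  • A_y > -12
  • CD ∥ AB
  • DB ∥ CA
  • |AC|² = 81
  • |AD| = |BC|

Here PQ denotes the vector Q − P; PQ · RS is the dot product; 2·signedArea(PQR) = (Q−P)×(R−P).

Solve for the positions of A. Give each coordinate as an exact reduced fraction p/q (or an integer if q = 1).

1. A_x = 5  [CD ∥ AB ∩ DB ∥ CA]
2. A_y = -11  [CD ∥ AB ∩ DB ∥ CA]
   → A = (5, -11)

A = (5, -11)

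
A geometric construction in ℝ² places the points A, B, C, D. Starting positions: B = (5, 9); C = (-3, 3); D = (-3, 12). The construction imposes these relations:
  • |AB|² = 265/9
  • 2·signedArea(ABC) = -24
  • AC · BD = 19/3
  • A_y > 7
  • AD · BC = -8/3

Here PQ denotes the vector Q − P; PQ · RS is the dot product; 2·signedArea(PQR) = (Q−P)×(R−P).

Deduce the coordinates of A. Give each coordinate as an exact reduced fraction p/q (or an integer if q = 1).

A = (-1/3, 8)

1. A_x = -1/3  [AD · BC = -8/3 ∩ 2·signedArea(ABC) = -24]
2. A_y = 8  [AD · BC = -8/3 ∩ 2·signedArea(ABC) = -24]
   → A = (-1/3, 8)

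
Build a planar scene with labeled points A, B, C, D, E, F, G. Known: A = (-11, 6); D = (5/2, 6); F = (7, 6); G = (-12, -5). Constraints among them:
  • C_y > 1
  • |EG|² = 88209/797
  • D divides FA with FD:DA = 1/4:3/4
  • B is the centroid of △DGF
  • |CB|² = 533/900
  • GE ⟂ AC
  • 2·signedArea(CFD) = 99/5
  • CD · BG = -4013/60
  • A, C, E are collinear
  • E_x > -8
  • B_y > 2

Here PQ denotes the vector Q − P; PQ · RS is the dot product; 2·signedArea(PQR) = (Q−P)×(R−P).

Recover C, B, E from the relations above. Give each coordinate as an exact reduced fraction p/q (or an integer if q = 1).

B = (-5/6, 7/3)
C = (-3/5, 8/5)
E = (-6297/797, 3737/797)

1. C_y = 8/5  [2·signedArea(CFD) = 99/5]
2. B_x = -5/6  [B is the centroid of △DGF]
3. B_y = 7/3  [B is the centroid of △DGF]
   → B = (-5/6, 7/3)
4. C_x = -3/5  [2·signedArea(CFD) = 99/5 ∩ CD · BG = -4013/60]
   → C = (-3/5, 8/5)
5. C_y = 8/5  [2·signedArea(CFD) = 99/5 ∩ CD · BG = -4013/60]
   → C = (-3/5, 8/5)
6. E_x = -6297/797  [A, C, E are collinear ∩ GE ⟂ AC]
7. E_y = 3737/797  [A, C, E are collinear ∩ GE ⟂ AC]
   → E = (-6297/797, 3737/797)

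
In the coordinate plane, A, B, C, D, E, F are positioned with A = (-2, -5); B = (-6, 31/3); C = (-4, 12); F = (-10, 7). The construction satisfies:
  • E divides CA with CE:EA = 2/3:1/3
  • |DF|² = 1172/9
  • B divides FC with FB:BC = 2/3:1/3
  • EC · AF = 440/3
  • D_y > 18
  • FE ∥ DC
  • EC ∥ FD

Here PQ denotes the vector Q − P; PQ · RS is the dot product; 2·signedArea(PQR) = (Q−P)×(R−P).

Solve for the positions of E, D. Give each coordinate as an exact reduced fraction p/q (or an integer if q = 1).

D = (-34/3, 55/3)
E = (-8/3, 2/3)

1. E_x = -8/3  [E divides CA with CE:EA = 2/3:1/3]
2. E_y = 2/3  [E divides CA with CE:EA = 2/3:1/3]
   → E = (-8/3, 2/3)
3. D_x = -34/3  [FE ∥ DC ∩ EC ∥ FD]
4. D_y = 55/3  [FE ∥ DC ∩ EC ∥ FD]
   → D = (-34/3, 55/3)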